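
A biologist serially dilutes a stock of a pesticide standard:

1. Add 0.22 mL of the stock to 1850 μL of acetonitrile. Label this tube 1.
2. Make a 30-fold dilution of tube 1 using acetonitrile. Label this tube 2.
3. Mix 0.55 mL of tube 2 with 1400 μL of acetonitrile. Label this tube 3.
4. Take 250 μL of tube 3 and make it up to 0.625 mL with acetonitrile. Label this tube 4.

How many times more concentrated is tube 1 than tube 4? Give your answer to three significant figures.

Step 1: 0.22 mL + 1850 μL = 2.07 mL total → factor 2.07/0.22 = 9.4091
Step 2: 30-fold → factor 30
Step 3: 0.55 mL + 1400 μL = 1.95 mL total → factor 1.95/0.55 = 3.5455
Step 4: 250 μL brought to 0.625 mL → factor 625/250 = 2.5
Dilution factor to tube 1 = 9.4091; to tube 4 = 2502
[tube 1]/[tube 4] = (factor to tube 4)/(factor to tube 1) = 2502/9.4091 = 266

266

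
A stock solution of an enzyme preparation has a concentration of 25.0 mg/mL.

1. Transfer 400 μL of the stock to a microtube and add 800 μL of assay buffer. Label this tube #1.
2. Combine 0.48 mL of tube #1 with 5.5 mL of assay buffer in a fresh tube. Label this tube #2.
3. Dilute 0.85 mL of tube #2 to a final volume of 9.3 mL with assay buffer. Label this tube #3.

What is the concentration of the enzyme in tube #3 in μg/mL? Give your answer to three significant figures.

61.1 μg/mL

Step 1: 400 μL + 800 μL = 1200 μL total → factor 1200/400 = 3
Step 2: 0.48 mL + 5.5 mL = 5.98 mL total → factor 5.98/0.48 = 12.458
Step 3: 0.85 mL brought to 9.3 mL → factor 9.3/0.85 = 10.941
Overall dilution factor = 3 × 12.458 × 10.941 = 408.93
Final = 25.0 mg/mL / 408.93 = 0.06114 mg/mL = 61.1 μg/mL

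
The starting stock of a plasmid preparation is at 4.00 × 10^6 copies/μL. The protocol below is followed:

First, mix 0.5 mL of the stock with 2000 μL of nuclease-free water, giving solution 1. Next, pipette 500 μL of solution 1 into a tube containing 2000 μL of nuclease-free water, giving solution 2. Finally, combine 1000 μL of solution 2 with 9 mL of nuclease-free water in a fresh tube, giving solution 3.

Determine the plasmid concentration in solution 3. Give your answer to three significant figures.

Step 1: 0.5 mL + 2000 μL = 2.5 mL total → factor 2.5/0.5 = 5
Step 2: 500 μL + 2000 μL = 2500 μL total → factor 2500/500 = 5
Step 3: 1000 μL + 9 mL = 10000 μL total → factor 10000/1000 = 10
Overall dilution factor = 5 × 5 × 10 = 250
Final = 4.00 × 10^6 copies/μL / 250 = 1.60 × 10^4 copies/μL

1.60 × 10^4 copies/μL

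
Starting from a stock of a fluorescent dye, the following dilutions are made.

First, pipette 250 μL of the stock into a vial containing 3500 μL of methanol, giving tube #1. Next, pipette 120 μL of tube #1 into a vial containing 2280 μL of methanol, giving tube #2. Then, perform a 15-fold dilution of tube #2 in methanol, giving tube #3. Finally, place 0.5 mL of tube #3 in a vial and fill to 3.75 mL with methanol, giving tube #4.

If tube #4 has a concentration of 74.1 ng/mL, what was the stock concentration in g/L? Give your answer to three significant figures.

Step 1: 250 μL + 3500 μL = 3750 μL total → factor 3750/250 = 15
Step 2: 120 μL + 2280 μL = 2400 μL total → factor 2400/120 = 20
Step 3: 15-fold → factor 15
Step 4: 0.5 mL brought to 3.75 mL → factor 3.75/0.5 = 7.5
Overall dilution factor = 15 × 20 × 15 × 7.5 = 33750
Stock = 74.1 ng/mL × 33750 = 2.501 × 10^6 ng/mL = 2.50 g/L

2.50 g/L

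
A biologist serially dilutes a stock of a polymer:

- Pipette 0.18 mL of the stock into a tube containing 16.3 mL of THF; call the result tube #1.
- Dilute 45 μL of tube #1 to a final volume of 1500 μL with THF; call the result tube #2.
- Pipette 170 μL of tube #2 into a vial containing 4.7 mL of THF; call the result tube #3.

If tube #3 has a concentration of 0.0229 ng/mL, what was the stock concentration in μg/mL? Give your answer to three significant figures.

Step 1: 0.18 mL + 16.3 mL = 16.48 mL total → factor 16.48/0.18 = 91.556
Step 2: 45 μL brought to 1500 μL → factor 1500/45 = 33.333
Step 3: 170 μL + 4.7 mL = 4870 μL total → factor 4870/170 = 28.647
Overall dilution factor = 91.556 × 33.333 × 28.647 = 87427
Stock = 0.0229 ng/mL × 87427 = 2002 ng/mL = 2.00 μg/mL

2.00 μg/mL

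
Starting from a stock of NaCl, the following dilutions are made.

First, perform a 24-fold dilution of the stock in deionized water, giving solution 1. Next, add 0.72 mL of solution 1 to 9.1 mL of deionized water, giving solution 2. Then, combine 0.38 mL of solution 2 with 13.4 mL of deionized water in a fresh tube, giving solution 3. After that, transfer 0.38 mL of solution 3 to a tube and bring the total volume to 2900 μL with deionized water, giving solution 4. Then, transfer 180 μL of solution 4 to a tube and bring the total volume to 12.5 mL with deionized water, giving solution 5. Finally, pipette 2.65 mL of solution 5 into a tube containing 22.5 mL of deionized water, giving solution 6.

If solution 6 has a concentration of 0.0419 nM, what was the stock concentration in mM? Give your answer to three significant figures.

Step 1: 24-fold → factor 24
Step 2: 0.72 mL + 9.1 mL = 9.82 mL total → factor 9.82/0.72 = 13.639
Step 3: 0.38 mL + 13.4 mL = 13.78 mL total → factor 13.78/0.38 = 36.263
Step 4: 0.38 mL brought to 2900 μL → factor 2.9/0.38 = 7.6316
Step 5: 180 μL brought to 12.5 mL → factor 12500/180 = 69.444
Step 6: 2.65 mL + 22.5 mL = 25.15 mL total → factor 25.15/2.65 = 9.4906
Overall dilution factor = 24 × 13.639 × 36.263 × 7.6316 × 69.444 × 9.4906 = 5.9704 × 10^7
Stock = 0.0419 nM × 5.9704 × 10^7 = 2.502 × 10^6 nM = 2.50 mM

2.50 mM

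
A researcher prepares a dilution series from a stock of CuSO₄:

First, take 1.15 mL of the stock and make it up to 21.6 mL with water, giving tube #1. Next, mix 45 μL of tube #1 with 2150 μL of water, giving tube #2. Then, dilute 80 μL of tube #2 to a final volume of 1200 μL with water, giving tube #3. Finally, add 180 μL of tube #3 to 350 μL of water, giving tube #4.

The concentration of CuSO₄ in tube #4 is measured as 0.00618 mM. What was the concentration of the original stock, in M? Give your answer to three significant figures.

Step 1: 1.15 mL brought to 21.6 mL → factor 21.6/1.15 = 18.783
Step 2: 45 μL + 2150 μL = 2195 μL total → factor 2195/45 = 48.778
Step 3: 80 μL brought to 1200 μL → factor 1200/80 = 15
Step 4: 180 μL + 350 μL = 530 μL total → factor 530/180 = 2.9444
Overall dilution factor = 18.783 × 48.778 × 15 × 2.9444 = 40464
Stock = 0.00618 mM × 40464 = 250.1 mM = 0.250 M

0.250 M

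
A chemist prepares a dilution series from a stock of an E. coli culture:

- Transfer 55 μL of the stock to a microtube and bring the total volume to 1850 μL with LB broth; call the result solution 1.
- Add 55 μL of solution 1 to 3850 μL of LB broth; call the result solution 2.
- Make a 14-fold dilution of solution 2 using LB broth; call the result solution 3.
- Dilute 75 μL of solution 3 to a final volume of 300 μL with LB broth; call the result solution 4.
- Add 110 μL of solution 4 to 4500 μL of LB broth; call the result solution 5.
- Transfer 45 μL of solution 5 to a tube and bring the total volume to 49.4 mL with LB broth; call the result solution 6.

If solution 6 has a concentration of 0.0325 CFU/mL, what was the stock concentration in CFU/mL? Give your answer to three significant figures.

Step 1: 55 μL brought to 1850 μL → factor 1850/55 = 33.636
Step 2: 55 μL + 3850 μL = 3905 μL total → factor 3905/55 = 71
Step 3: 14-fold → factor 14
Step 4: 75 μL brought to 300 μL → factor 300/75 = 4
Step 5: 110 μL + 4500 μL = 4610 μL total → factor 4610/110 = 41.909
Step 6: 45 μL brought to 49.4 mL → factor 49400/45 = 1097.8
Overall dilution factor = 33.636 × 71 × 14 × 4 × 41.909 × 1097.8 = 6.1529 × 10^9
Stock = 0.0325 CFU/mL × 6.1529 × 10^9 = 2.00 × 10^8 CFU/mL

2.00 × 10^8 CFU/mL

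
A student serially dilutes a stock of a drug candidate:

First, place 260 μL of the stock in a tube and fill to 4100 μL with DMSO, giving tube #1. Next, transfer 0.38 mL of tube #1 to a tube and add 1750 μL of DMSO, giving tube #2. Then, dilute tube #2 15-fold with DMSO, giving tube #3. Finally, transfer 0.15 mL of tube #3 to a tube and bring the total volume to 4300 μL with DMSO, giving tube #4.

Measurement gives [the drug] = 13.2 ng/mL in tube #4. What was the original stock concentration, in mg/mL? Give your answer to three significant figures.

0.502 mg/mL

Step 1: 260 μL brought to 4100 μL → factor 4100/260 = 15.769
Step 2: 0.38 mL + 1750 μL = 2.13 mL total → factor 2.13/0.38 = 5.6053
Step 3: 15-fold → factor 15
Step 4: 0.15 mL brought to 4300 μL → factor 4.3/0.15 = 28.667
Overall dilution factor = 15.769 × 5.6053 × 15 × 28.667 = 38008
Stock = 13.2 ng/mL × 38008 = 5.017 × 10^5 ng/mL = 0.502 mg/mL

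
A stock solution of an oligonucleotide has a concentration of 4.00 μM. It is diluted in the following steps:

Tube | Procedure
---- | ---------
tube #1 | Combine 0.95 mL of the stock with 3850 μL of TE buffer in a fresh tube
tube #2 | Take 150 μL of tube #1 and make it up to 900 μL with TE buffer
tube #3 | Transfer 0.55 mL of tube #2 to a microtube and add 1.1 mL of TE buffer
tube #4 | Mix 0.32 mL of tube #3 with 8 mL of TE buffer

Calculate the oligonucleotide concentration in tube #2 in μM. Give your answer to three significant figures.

Step 1: 0.95 mL + 3850 μL = 4.8 mL total → factor 4.8/0.95 = 5.0526
Step 2: 150 μL brought to 900 μL → factor 900/150 = 6
Dilution factor through tube #2 = 5.0526 × 6 = 30.316
[tube #2] = 4.00 μM / 30.316 = 0.132 μM

0.132 μM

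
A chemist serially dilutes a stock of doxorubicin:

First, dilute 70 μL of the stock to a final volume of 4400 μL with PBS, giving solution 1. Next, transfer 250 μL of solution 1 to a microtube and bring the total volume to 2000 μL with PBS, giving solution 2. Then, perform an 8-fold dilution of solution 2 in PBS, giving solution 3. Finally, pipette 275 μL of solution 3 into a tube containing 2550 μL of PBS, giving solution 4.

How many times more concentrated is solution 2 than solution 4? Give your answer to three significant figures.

Step 1: 70 μL brought to 4400 μL → factor 4400/70 = 62.857
Step 2: 250 μL brought to 2000 μL → factor 2000/250 = 8
Step 3: 8-fold → factor 8
Step 4: 275 μL + 2550 μL = 2825 μL total → factor 2825/275 = 10.273
Dilution factor to solution 2 = 502.86; to solution 4 = 41326
[solution 2]/[solution 4] = (factor to solution 4)/(factor to solution 2) = 41326/502.86 = 82.2

82.2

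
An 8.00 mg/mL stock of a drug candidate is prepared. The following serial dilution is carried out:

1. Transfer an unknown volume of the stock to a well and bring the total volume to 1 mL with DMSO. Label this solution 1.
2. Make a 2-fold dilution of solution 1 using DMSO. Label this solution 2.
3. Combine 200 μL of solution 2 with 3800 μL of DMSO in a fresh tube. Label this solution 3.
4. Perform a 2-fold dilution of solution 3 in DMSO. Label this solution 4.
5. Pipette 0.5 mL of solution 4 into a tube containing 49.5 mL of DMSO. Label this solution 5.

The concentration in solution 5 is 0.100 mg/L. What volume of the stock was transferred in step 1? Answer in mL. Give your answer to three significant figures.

Step 1: v brought to 1 mL → factor = 1 mL/v
Step 2: 2-fold → factor 2
Step 3: 200 μL + 3800 μL = 4000 μL total → factor 4000/200 = 20
Step 4: 2-fold → factor 2
Step 5: 0.5 mL + 49.5 mL = 50 mL total → factor 50/0.5 = 100
Product of known-step factors = 8000
Overall factor = 8.00 mg/mL / (0.100 mg/L) = 80000
Step-1 factor = 80000 / 8000 = 10
v = 1 mL / 10 = 0.100 mL

0.100 mL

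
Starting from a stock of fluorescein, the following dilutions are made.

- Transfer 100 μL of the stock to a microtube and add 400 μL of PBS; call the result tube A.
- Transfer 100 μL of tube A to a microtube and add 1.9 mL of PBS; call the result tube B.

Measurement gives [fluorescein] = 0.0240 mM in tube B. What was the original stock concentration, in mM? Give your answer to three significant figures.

Step 1: 100 μL + 400 μL = 500 μL total → factor 500/100 = 5
Step 2: 100 μL + 1.9 mL = 2000 μL total → factor 2000/100 = 20
Overall dilution factor = 5 × 20 = 100
Stock = 0.0240 mM × 100 = 2.40 mM

2.40 mM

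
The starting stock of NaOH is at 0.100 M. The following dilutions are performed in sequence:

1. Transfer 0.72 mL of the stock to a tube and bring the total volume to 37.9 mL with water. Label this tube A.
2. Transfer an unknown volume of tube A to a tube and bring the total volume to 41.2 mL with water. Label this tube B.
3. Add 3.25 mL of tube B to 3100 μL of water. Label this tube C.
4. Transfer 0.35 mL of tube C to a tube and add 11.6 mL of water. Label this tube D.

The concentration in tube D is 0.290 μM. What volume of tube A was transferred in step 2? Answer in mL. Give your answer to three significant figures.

Step 1: 0.72 mL brought to 37.9 mL → factor 37.9/0.72 = 52.639
Step 2: v brought to 41.2 mL → factor = 41.2 mL/v
Step 3: 3.25 mL + 3100 μL = 6.35 mL total → factor 6.35/3.25 = 1.9538
Step 4: 0.35 mL + 11.6 mL = 11.95 mL total → factor 11.95/0.35 = 34.143
Product of known-step factors = 3511.5
Overall factor = 0.100 M / (0.290 μM) = 3.4483 × 10^5
Step-2 factor = 3.4483 × 10^5 / 3511.5 = 98.199
v = 41.2 mL / 98.199 = 0.420 mL

0.420 mL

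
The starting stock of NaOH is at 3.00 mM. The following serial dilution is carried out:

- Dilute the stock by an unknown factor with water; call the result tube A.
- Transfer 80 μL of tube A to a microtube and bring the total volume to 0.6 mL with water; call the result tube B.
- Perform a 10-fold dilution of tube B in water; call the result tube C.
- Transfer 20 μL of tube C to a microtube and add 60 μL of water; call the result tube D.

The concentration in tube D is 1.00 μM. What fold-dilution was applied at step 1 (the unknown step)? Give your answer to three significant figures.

10.0-fold

Step 1: unknown factor x
Step 2: 80 μL brought to 0.6 mL → factor 600/80 = 7.5
Step 3: 10-fold → factor 10
Step 4: 20 μL + 60 μL = 80 μL total → factor 80/20 = 4
Product of known-step factors = 300
Overall factor = 3.00 mM / (1.00 μM) = 3000
x = 3000 / 300 = 10.0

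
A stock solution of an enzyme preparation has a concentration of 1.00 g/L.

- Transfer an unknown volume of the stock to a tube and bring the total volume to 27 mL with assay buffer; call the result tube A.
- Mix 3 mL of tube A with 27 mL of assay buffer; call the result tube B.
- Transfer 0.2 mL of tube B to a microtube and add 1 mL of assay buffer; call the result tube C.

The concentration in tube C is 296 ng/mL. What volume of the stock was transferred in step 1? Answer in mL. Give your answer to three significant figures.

Step 1: v brought to 27 mL → factor = 27 mL/v
Step 2: 3 mL + 27 mL = 30 mL total → factor 30/3 = 10
Step 3: 0.2 mL + 1 mL = 1.2 mL total → factor 1.2/0.2 = 6
Product of known-step factors = 60
Overall factor = 1.00 g/L / (296 ng/mL) = 3378.4
Step-1 factor = 3378.4 / 60 = 56.306
v = 27 mL / 56.306 = 0.480 mL

0.480 mL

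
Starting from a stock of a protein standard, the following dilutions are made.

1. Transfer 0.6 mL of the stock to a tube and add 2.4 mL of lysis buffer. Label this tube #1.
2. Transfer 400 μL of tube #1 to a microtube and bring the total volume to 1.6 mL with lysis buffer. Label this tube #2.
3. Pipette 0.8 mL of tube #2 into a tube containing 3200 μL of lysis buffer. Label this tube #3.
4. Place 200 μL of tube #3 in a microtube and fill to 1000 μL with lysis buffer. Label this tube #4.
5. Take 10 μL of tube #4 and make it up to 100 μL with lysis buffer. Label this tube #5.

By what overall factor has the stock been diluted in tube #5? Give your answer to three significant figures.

Step 1: 0.6 mL + 2.4 mL = 3 mL total → factor 3/0.6 = 5
Step 2: 400 μL brought to 1.6 mL → factor 1600/400 = 4
Step 3: 0.8 mL + 3200 μL = 4 mL total → factor 4/0.8 = 5
Step 4: 200 μL brought to 1000 μL → factor 1000/200 = 5
Step 5: 10 μL brought to 100 μL → factor 100/10 = 10
Overall dilution factor = 5 × 4 × 5 × 5 × 10 = 5000

5.00 × 10^3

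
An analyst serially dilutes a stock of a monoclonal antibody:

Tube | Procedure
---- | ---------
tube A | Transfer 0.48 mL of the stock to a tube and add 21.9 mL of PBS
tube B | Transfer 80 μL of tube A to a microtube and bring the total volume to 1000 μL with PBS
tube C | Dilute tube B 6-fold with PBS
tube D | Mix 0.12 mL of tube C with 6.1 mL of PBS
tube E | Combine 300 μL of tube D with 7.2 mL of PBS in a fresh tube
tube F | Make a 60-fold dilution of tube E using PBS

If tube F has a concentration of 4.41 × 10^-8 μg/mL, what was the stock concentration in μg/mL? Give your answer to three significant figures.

12.0 μg/mL

Step 1: 0.48 mL + 21.9 mL = 22.38 mL total → factor 22.38/0.48 = 46.625
Step 2: 80 μL brought to 1000 μL → factor 1000/80 = 12.5
Step 3: 6-fold → factor 6
Step 4: 0.12 mL + 6.1 mL = 6.22 mL total → factor 6.22/0.12 = 51.833
Step 5: 300 μL + 7.2 mL = 7500 μL total → factor 7500/300 = 25
Step 6: 60-fold → factor 60
Overall dilution factor = 46.625 × 12.5 × 6 × 51.833 × 25 × 60 = 2.7188 × 10^8
Stock = 4.41 × 10^-8 μg/mL × 2.7188 × 10^8 = 12.0 μg/mL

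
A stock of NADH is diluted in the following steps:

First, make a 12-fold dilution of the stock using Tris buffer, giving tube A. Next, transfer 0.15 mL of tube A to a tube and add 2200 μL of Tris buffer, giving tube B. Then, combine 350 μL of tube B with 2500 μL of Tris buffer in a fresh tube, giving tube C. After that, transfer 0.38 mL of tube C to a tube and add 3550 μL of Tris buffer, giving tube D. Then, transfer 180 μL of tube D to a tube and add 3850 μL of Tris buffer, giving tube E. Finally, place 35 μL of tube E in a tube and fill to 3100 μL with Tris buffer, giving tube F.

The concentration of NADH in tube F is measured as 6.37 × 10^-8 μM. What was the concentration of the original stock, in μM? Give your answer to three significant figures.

Step 1: 12-fold → factor 12
Step 2: 0.15 mL + 2200 μL = 2.35 mL total → factor 2.35/0.15 = 15.667
Step 3: 350 μL + 2500 μL = 2850 μL total → factor 2850/350 = 8.1429
Step 4: 0.38 mL + 3550 μL = 3.93 mL total → factor 3.93/0.38 = 10.342
Step 5: 180 μL + 3850 μL = 4030 μL total → factor 4030/180 = 22.389
Step 6: 35 μL brought to 3100 μL → factor 3100/35 = 88.571
Overall dilution factor = 12 × 15.667 × 8.1429 × 10.342 × 22.389 × 88.571 = 3.1396 × 10^7
Stock = 6.37 × 10^-8 μM × 3.1396 × 10^7 = 2.00 μM

2.00 μM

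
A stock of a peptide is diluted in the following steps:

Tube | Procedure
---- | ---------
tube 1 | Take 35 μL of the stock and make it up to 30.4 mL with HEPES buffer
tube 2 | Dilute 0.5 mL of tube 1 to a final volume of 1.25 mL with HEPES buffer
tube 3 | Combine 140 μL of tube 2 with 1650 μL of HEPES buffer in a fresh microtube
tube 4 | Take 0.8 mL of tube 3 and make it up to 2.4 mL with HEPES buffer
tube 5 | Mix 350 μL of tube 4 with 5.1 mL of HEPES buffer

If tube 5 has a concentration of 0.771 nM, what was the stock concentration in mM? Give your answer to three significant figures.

Step 1: 35 μL brought to 30.4 mL → factor 30400/35 = 868.57
Step 2: 0.5 mL brought to 1.25 mL → factor 1.25/0.5 = 2.5
Step 3: 140 μL + 1650 μL = 1790 μL total → factor 1790/140 = 12.786
Step 4: 0.8 mL brought to 2.4 mL → factor 2.4/0.8 = 3
Step 5: 350 μL + 5.1 mL = 5450 μL total → factor 5450/350 = 15.571
Overall dilution factor = 868.57 × 2.5 × 12.786 × 3 × 15.571 = 1.2969 × 10^6
Stock = 0.771 nM × 1.2969 × 10^6 = 9.999 × 10^5 nM = 1.00 mM

1.00 mM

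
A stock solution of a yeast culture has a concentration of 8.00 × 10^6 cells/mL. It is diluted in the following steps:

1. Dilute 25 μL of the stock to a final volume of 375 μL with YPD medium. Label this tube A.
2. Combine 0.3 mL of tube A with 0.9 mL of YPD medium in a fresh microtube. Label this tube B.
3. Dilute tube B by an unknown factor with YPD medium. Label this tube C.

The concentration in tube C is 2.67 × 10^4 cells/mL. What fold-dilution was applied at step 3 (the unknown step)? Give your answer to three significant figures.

Step 1: 25 μL brought to 375 μL → factor 375/25 = 15
Step 2: 0.3 mL + 0.9 mL = 1.2 mL total → factor 1.2/0.3 = 4
Step 3: unknown factor x
Product of known-step factors = 60
Overall factor = 8.00 × 10^6 cells/mL / (2.67 × 10^4 cells/mL) = 299.63
x = 299.63 / 60 = 4.99

4.99-fold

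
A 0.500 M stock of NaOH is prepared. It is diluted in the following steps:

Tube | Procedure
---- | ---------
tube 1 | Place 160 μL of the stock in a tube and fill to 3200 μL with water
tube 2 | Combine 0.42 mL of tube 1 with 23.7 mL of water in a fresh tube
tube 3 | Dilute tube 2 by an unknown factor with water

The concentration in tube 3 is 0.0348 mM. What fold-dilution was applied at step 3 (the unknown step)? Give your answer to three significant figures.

Step 1: 160 μL brought to 3200 μL → factor 3200/160 = 20
Step 2: 0.42 mL + 23.7 mL = 24.12 mL total → factor 24.12/0.42 = 57.429
Step 3: unknown factor x
Product of known-step factors = 1148.6
Overall factor = 0.500 M / (0.0348 mM) = 14368
x = 14368 / 1148.6 = 12.5

12.5-fold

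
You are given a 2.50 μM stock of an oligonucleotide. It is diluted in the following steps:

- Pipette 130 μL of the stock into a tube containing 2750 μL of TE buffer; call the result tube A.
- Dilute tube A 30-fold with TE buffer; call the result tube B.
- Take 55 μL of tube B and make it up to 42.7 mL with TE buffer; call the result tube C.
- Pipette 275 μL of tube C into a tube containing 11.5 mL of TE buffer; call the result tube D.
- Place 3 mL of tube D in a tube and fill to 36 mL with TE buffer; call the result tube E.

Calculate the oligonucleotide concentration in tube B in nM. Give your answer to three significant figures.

Step 1: 130 μL + 2750 μL = 2880 μL total → factor 2880/130 = 22.154
Step 2: 30-fold → factor 30
Dilution factor through tube B = 22.154 × 30 = 664.62
[tube B] = 2.50 μM / 664.62 = 0.003762 μM = 3.76 nM

3.76 nM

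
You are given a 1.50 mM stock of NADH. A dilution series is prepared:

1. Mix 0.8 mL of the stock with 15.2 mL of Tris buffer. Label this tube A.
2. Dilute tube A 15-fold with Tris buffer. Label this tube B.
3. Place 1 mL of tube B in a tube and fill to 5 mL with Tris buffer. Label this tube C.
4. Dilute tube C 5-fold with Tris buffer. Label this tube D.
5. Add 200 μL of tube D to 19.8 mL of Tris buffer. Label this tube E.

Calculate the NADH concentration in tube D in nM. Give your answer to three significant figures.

200 nM

Step 1: 0.8 mL + 15.2 mL = 16 mL total → factor 16/0.8 = 20
Step 2: 15-fold → factor 15
Step 3: 1 mL brought to 5 mL → factor 5/1 = 5
Step 4: 5-fold → factor 5
Dilution factor through tube D = 20 × 15 × 5 × 5 = 7500
[tube D] = 1.50 mM / 7500 = 0.0002000 mM = 200 nM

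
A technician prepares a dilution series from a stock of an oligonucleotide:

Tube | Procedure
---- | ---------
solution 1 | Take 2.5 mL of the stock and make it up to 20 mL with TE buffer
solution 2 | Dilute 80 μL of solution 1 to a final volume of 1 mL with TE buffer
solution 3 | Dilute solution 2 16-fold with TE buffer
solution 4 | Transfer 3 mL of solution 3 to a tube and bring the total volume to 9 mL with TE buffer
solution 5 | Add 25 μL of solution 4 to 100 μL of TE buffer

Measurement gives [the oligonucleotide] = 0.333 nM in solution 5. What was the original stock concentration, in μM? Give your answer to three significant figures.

7.99 μM

Step 1: 2.5 mL brought to 20 mL → factor 20/2.5 = 8
Step 2: 80 μL brought to 1 mL → factor 1000/80 = 12.5
Step 3: 16-fold → factor 16
Step 4: 3 mL brought to 9 mL → factor 9/3 = 3
Step 5: 25 μL + 100 μL = 125 μL total → factor 125/25 = 5
Overall dilution factor = 8 × 12.5 × 16 × 3 × 5 = 24000
Stock = 0.333 nM × 24000 = 7992 nM = 7.99 μM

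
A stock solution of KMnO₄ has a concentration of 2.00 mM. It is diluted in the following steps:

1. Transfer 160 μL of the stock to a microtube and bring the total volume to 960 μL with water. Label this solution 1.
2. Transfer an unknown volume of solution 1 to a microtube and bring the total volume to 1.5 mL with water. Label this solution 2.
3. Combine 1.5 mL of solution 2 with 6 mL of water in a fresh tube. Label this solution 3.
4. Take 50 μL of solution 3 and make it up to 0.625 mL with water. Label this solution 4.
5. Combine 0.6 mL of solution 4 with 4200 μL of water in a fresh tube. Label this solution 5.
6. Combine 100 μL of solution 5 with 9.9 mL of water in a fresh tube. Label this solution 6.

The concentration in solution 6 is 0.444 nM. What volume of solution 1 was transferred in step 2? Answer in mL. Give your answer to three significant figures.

Step 1: 160 μL brought to 960 μL → factor 960/160 = 6
Step 2: v brought to 1.5 mL → factor = 1.5 mL/v
Step 3: 1.5 mL + 6 mL = 7.5 mL total → factor 7.5/1.5 = 5
Step 4: 50 μL brought to 0.625 mL → factor 625/50 = 12.5
Step 5: 0.6 mL + 4200 μL = 4.8 mL total → factor 4.8/0.6 = 8
Step 6: 100 μL + 9.9 mL = 10000 μL total → factor 10000/100 = 100
Product of known-step factors = 3 × 10^5
Overall factor = 2.00 mM / (0.444 nM) = 4.5045 × 10^6
Step-2 factor = 4.5045 × 10^6 / 3 × 10^5 = 15.015
v = 1.5 mL / 15.015 = 0.0999 mL

0.0999 mL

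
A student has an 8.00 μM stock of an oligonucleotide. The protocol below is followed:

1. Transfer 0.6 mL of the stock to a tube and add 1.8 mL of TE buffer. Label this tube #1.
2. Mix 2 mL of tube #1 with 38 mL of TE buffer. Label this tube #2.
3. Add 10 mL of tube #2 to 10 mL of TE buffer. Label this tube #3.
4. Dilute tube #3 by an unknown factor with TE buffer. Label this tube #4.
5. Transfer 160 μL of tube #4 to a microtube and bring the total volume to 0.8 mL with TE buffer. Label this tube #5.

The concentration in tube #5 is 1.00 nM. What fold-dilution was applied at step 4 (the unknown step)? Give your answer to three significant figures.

Step 1: 0.6 mL + 1.8 mL = 2.4 mL total → factor 2.4/0.6 = 4
Step 2: 2 mL + 38 mL = 40 mL total → factor 40/2 = 20
Step 3: 10 mL + 10 mL = 20 mL total → factor 20/10 = 2
Step 4: unknown factor x
Step 5: 160 μL brought to 0.8 mL → factor 800/160 = 5
Product of known-step factors = 800
Overall factor = 8.00 μM / (1.00 nM) = 8000
x = 8000 / 800 = 10.0

10.0-fold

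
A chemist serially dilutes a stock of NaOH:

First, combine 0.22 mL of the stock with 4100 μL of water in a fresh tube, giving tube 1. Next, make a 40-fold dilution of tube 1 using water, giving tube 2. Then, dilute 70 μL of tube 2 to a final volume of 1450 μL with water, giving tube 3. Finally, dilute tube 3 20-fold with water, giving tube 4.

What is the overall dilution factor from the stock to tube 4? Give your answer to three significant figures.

Step 1: 0.22 mL + 4100 μL = 4.32 mL total → factor 4.32/0.22 = 19.636
Step 2: 40-fold → factor 40
Step 3: 70 μL brought to 1450 μL → factor 1450/70 = 20.714
Step 4: 20-fold → factor 20
Overall dilution factor = 19.636 × 40 × 20.714 × 20 = 3.254 × 10^5

3.25 × 10^5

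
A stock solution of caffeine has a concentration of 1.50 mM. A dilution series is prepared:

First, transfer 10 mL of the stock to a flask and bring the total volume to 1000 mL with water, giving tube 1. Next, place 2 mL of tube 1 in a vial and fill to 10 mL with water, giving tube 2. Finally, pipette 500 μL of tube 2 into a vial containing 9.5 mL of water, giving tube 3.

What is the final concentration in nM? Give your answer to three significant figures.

150 nM

Step 1: 10 mL brought to 1000 mL → factor 1000/10 = 100
Step 2: 2 mL brought to 10 mL → factor 10/2 = 5
Step 3: 500 μL + 9.5 mL = 10000 μL total → factor 10000/500 = 20
Overall dilution factor = 100 × 5 × 20 = 10000
Final = 1.50 mM / 10000 = 0.0001500 mM = 150 nM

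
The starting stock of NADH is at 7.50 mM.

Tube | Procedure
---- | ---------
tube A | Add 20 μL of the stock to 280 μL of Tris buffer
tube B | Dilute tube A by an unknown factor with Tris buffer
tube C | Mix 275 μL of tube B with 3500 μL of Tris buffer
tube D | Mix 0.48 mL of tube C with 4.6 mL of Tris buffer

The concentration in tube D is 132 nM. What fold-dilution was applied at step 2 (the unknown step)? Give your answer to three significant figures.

26.1-fold

Step 1: 20 μL + 280 μL = 300 μL total → factor 300/20 = 15
Step 2: unknown factor x
Step 3: 275 μL + 3500 μL = 3775 μL total → factor 3775/275 = 13.727
Step 4: 0.48 mL + 4.6 mL = 5.08 mL total → factor 5.08/0.48 = 10.583
Product of known-step factors = 2179.2
Overall factor = 7.50 mM / (132 nM) = 56818
x = 56818 / 2179.2 = 26.1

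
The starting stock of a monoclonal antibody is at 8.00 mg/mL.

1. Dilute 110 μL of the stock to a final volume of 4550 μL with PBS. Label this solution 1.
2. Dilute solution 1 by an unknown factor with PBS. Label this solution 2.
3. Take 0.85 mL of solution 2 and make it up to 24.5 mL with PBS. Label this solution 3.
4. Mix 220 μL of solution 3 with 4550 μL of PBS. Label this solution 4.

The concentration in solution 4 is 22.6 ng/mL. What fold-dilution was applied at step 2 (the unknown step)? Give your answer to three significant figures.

13.7-fold

Step 1: 110 μL brought to 4550 μL → factor 4550/110 = 41.364
Step 2: unknown factor x
Step 3: 0.85 mL brought to 24.5 mL → factor 24.5/0.85 = 28.824
Step 4: 220 μL + 4550 μL = 4770 μL total → factor 4770/220 = 21.682
Product of known-step factors = 25850
Overall factor = 8.00 mg/mL / (22.6 ng/mL) = 3.5398 × 10^5
x = 3.5398 × 10^5 / 25850 = 13.7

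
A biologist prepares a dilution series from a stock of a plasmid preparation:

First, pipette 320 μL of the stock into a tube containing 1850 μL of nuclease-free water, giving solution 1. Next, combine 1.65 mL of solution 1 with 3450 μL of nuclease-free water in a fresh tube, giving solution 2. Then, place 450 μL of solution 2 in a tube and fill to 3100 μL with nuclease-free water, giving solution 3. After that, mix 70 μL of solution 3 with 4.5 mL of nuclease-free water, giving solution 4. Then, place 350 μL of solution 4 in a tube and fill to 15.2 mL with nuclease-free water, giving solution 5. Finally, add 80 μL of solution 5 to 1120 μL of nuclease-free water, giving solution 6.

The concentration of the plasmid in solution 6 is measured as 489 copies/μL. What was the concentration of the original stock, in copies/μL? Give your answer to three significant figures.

3.00 × 10^9 copies/μL

Step 1: 320 μL + 1850 μL = 2170 μL total → factor 2170/320 = 6.7812
Step 2: 1.65 mL + 3450 μL = 5.1 mL total → factor 5.1/1.65 = 3.0909
Step 3: 450 μL brought to 3100 μL → factor 3100/450 = 6.8889
Step 4: 70 μL + 4.5 mL = 4570 μL total → factor 4570/70 = 65.286
Step 5: 350 μL brought to 15.2 mL → factor 15200/350 = 43.429
Step 6: 80 μL + 1120 μL = 1200 μL total → factor 1200/80 = 15
Overall dilution factor = 6.7812 × 3.0909 × 6.8889 × 65.286 × 43.429 × 15 = 6.1409 × 10^6
Stock = 489 copies/μL × 6.1409 × 10^6 = 3.00 × 10^9 copies/μL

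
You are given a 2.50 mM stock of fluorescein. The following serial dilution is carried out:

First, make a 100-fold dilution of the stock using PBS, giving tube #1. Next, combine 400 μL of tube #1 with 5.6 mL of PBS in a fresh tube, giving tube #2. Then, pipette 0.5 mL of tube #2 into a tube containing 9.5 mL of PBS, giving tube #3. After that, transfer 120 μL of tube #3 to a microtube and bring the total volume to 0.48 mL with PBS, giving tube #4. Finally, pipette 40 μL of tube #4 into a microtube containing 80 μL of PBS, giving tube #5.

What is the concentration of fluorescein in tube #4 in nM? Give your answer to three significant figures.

Step 1: 100-fold → factor 100
Step 2: 400 μL + 5.6 mL = 6000 μL total → factor 6000/400 = 15
Step 3: 0.5 mL + 9.5 mL = 10 mL total → factor 10/0.5 = 20
Step 4: 120 μL brought to 0.48 mL → factor 480/120 = 4
Dilution factor through tube #4 = 100 × 15 × 20 × 4 = 1.2 × 10^5
[tube #4] = 2.50 mM / 1.2 × 10^5 = 2.083 × 10^-5 mM = 20.8 nM

20.8 nM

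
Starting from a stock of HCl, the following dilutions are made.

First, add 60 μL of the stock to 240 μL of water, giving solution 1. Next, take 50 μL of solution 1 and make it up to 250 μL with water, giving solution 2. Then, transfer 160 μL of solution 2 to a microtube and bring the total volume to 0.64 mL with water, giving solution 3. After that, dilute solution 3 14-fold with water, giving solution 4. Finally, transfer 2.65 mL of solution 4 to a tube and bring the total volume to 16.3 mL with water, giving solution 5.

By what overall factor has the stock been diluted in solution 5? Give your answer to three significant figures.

Step 1: 60 μL + 240 μL = 300 μL total → factor 300/60 = 5
Step 2: 50 μL brought to 250 μL → factor 250/50 = 5
Step 3: 160 μL brought to 0.64 mL → factor 640/160 = 4
Step 4: 14-fold → factor 14
Step 5: 2.65 mL brought to 16.3 mL → factor 16.3/2.65 = 6.1509
Overall dilution factor = 5 × 5 × 4 × 14 × 6.1509 = 8611.3

8.61 × 10^3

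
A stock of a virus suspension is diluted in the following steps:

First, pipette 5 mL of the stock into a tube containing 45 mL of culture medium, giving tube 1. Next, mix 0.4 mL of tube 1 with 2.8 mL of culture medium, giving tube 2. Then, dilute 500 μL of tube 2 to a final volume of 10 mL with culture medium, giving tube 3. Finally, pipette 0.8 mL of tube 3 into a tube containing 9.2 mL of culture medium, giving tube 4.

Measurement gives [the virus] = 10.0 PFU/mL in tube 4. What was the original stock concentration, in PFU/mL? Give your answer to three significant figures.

2.00 × 10^5 PFU/mL

Step 1: 5 mL + 45 mL = 50 mL total → factor 50/5 = 10
Step 2: 0.4 mL + 2.8 mL = 3.2 mL total → factor 3.2/0.4 = 8
Step 3: 500 μL brought to 10 mL → factor 10000/500 = 20
Step 4: 0.8 mL + 9.2 mL = 10 mL total → factor 10/0.8 = 12.5
Overall dilution factor = 10 × 8 × 20 × 12.5 = 20000
Stock = 10.0 PFU/mL × 20000 = 2.00 × 10^5 PFU/mL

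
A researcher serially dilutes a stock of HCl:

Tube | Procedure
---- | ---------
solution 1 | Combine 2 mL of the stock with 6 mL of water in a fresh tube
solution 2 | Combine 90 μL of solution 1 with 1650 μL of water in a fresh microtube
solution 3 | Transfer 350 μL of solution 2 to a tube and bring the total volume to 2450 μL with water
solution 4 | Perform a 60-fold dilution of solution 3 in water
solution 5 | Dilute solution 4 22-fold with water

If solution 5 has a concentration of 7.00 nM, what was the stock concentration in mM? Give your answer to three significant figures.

5.00 mM

Step 1: 2 mL + 6 mL = 8 mL total → factor 8/2 = 4
Step 2: 90 μL + 1650 μL = 1740 μL total → factor 1740/90 = 19.333
Step 3: 350 μL brought to 2450 μL → factor 2450/350 = 7
Step 4: 60-fold → factor 60
Step 5: 22-fold → factor 22
Overall dilution factor = 4 × 19.333 × 7 × 60 × 22 = 7.1456 × 10^5
Stock = 7.00 nM × 7.1456 × 10^5 = 5.002 × 10^6 nM = 5.00 mM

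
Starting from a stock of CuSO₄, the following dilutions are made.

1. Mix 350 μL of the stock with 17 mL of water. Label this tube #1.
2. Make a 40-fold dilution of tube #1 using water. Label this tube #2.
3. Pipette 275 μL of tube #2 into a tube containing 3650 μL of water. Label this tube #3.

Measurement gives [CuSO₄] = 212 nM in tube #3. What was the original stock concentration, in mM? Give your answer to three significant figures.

6.00 mM

Step 1: 350 μL + 17 mL = 17350 μL total → factor 17350/350 = 49.571
Step 2: 40-fold → factor 40
Step 3: 275 μL + 3650 μL = 3925 μL total → factor 3925/275 = 14.273
Overall dilution factor = 49.571 × 40 × 14.273 = 28301
Stock = 212 nM × 28301 = 6.000 × 10^6 nM = 6.00 mM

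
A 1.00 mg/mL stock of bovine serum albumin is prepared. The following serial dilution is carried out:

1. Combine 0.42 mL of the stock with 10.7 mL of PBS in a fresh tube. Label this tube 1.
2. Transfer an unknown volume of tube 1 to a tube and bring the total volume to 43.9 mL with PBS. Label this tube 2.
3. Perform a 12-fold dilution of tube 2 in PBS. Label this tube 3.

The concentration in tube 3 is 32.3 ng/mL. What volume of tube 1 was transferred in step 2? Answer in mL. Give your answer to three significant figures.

0.451 mL

Step 1: 0.42 mL + 10.7 mL = 11.12 mL total → factor 11.12/0.42 = 26.476
Step 2: v brought to 43.9 mL → factor = 43.9 mL/v
Step 3: 12-fold → factor 12
Product of known-step factors = 317.71
Overall factor = 1.00 mg/mL / (32.3 ng/mL) = 30960
Step-2 factor = 30960 / 317.71 = 97.445
v = 43.9 mL / 97.445 = 0.451 mL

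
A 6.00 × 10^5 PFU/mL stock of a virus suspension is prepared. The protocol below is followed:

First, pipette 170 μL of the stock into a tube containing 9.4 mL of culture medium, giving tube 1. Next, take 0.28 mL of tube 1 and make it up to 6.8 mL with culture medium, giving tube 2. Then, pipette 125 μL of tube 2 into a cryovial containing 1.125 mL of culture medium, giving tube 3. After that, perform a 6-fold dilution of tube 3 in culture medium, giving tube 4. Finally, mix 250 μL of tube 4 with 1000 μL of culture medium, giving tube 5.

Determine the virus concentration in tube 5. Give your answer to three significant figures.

1.46 PFU/mL

Step 1: 170 μL + 9.4 mL = 9570 μL total → factor 9570/170 = 56.294
Step 2: 0.28 mL brought to 6.8 mL → factor 6.8/0.28 = 24.286
Step 3: 125 μL + 1.125 mL = 1250 μL total → factor 1250/125 = 10
Step 4: 6-fold → factor 6
Step 5: 250 μL + 1000 μL = 1250 μL total → factor 1250/250 = 5
Overall dilution factor = 56.294 × 24.286 × 10 × 6 × 5 = 4.1014 × 10^5
Final = 6.00 × 10^5 PFU/mL / 4.1014 × 10^5 = 1.46 PFU/mL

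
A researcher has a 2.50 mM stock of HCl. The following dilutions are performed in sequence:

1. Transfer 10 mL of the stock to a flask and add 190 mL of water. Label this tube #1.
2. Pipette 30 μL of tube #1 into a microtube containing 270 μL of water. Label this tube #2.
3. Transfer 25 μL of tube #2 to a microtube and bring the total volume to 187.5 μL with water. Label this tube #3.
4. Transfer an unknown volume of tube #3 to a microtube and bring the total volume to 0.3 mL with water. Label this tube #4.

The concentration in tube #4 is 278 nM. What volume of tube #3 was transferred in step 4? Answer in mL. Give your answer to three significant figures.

Step 1: 10 mL + 190 mL = 200 mL total → factor 200/10 = 20
Step 2: 30 μL + 270 μL = 300 μL total → factor 300/30 = 10
Step 3: 25 μL brought to 187.5 μL → factor 187.5/25 = 7.5
Step 4: v brought to 0.3 mL → factor = 0.3 mL/v
Product of known-step factors = 1500
Overall factor = 2.50 mM / (278 nM) = 8992.8
Step-4 factor = 8992.8 / 1500 = 5.9952
v = 0.3 mL / 5.9952 = 0.0500 mL

0.0500 mL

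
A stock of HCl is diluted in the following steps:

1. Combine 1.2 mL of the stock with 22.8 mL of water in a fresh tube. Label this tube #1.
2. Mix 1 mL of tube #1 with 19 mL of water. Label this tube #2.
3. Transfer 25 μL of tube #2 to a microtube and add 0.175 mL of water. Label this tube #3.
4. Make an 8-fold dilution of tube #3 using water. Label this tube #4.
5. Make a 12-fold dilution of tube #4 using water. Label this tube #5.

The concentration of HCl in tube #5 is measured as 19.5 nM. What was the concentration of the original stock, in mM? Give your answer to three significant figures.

Step 1: 1.2 mL + 22.8 mL = 24 mL total → factor 24/1.2 = 20
Step 2: 1 mL + 19 mL = 20 mL total → factor 20/1 = 20
Step 3: 25 μL + 0.175 mL = 200 μL total → factor 200/25 = 8
Step 4: 8-fold → factor 8
Step 5: 12-fold → factor 12
Overall dilution factor = 20 × 20 × 8 × 8 × 12 = 3.072 × 10^5
Stock = 19.5 nM × 3.072 × 10^5 = 5.990 × 10^6 nM = 5.99 mM

5.99 mM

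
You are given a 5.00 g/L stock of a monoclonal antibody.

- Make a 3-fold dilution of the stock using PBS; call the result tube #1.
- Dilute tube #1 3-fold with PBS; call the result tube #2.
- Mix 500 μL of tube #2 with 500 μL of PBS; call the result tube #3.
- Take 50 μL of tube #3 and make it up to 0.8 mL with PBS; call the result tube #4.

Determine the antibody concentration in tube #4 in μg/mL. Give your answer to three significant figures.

Step 1: 3-fold → factor 3
Step 2: 3-fold → factor 3
Step 3: 500 μL + 500 μL = 1000 μL total → factor 1000/500 = 2
Step 4: 50 μL brought to 0.8 mL → factor 800/50 = 16
Overall dilution factor = 3 × 3 × 2 × 16 = 288
Final = 5.00 g/L / 288 = 0.01736 g/L = 17.4 μg/mL

17.4 μg/mL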